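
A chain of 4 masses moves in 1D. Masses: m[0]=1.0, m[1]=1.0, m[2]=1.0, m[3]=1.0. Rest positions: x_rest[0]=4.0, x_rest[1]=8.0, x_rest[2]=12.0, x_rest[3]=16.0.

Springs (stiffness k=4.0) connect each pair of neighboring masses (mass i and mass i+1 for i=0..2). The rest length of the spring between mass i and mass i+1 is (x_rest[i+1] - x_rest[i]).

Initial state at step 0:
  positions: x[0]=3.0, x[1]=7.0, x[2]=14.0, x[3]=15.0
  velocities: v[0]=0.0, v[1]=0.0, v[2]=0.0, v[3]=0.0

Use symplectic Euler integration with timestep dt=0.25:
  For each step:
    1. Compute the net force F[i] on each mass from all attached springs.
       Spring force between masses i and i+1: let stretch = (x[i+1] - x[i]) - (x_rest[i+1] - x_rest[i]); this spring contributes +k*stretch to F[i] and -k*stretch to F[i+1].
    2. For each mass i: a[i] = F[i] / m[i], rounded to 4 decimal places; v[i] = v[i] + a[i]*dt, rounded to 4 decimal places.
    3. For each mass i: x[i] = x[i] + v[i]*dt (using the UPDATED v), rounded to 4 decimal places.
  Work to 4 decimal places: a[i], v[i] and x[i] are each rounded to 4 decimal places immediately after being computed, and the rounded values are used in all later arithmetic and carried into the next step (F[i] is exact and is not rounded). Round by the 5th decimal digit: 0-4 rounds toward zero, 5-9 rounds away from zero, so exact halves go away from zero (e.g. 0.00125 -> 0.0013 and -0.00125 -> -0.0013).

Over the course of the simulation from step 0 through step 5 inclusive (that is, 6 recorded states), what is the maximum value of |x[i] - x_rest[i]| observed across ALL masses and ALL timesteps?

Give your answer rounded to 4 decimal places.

Step 0: x=[3.0000 7.0000 14.0000 15.0000] v=[0.0000 0.0000 0.0000 0.0000]
Step 1: x=[3.0000 7.7500 12.5000 15.7500] v=[0.0000 3.0000 -6.0000 3.0000]
Step 2: x=[3.1875 8.5000 10.6250 16.6875] v=[0.7500 3.0000 -7.5000 3.7500]
Step 3: x=[3.7031 8.4531 9.7344 17.1094] v=[2.0625 -0.1875 -3.5625 1.6875]
Step 4: x=[4.4062 7.5391 10.3672 16.6875] v=[2.8125 -3.6562 2.5312 -1.6875]
Step 5: x=[4.8926 6.5489 11.8731 15.6856] v=[1.9454 -3.9610 6.0234 -4.0078]
Max displacement = 2.2656

Answer: 2.2656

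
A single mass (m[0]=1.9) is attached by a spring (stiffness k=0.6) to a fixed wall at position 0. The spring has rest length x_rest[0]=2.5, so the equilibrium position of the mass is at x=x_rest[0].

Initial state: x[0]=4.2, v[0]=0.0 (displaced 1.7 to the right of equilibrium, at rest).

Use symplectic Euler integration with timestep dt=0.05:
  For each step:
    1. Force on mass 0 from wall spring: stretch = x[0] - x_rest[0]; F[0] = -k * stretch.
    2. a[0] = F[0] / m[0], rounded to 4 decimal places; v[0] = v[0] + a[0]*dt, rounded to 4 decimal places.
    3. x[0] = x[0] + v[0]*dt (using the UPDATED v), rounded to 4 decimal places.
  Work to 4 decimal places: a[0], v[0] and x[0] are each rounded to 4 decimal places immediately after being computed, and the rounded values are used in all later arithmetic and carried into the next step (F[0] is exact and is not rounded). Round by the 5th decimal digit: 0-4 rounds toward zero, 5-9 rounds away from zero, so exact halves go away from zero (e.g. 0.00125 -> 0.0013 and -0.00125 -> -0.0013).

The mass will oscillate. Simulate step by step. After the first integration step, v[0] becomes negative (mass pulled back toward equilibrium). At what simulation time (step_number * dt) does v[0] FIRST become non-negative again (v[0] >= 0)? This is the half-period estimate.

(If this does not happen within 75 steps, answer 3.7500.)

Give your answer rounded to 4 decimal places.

Step 0: x=[4.2000] v=[0.0000]
Step 1: x=[4.1987] v=[-0.0268]
Step 2: x=[4.1960] v=[-0.0536]
Step 3: x=[4.1920] v=[-0.0804]
Step 4: x=[4.1866] v=[-0.1071]
Step 5: x=[4.1799] v=[-0.1337]
Step 6: x=[4.1719] v=[-0.1602]
Step 7: x=[4.1626] v=[-0.1866]
Step 8: x=[4.1520] v=[-0.2129]
Step 9: x=[4.1401] v=[-0.2390]
Step 10: x=[4.1269] v=[-0.2649]
Step 11: x=[4.1124] v=[-0.2906]
Step 12: x=[4.0966] v=[-0.3161]
Step 13: x=[4.0795] v=[-0.3413]
Step 14: x=[4.0612] v=[-0.3662]
Step 15: x=[4.0417] v=[-0.3909]
Step 16: x=[4.0209] v=[-0.4152]
Step 17: x=[3.9989] v=[-0.4392]
Step 18: x=[3.9758] v=[-0.4629]
Step 19: x=[3.9515] v=[-0.4862]
Step 20: x=[3.9260] v=[-0.5091]
Step 21: x=[3.8994] v=[-0.5316]
Step 22: x=[3.8717] v=[-0.5537]
Step 23: x=[3.8429] v=[-0.5754]
Step 24: x=[3.8131] v=[-0.5966]
Step 25: x=[3.7822] v=[-0.6173]
Step 26: x=[3.7503] v=[-0.6375]
Step 27: x=[3.7174] v=[-0.6572]
Step 28: x=[3.6836] v=[-0.6764]
Step 29: x=[3.6488] v=[-0.6951]
Step 30: x=[3.6131] v=[-0.7132]
Step 31: x=[3.5766] v=[-0.7308]
Step 32: x=[3.5392] v=[-0.7478]
Step 33: x=[3.5010] v=[-0.7642]
Step 34: x=[3.4620] v=[-0.7800]
Step 35: x=[3.4222] v=[-0.7952]
Step 36: x=[3.3817] v=[-0.8098]
Step 37: x=[3.3405] v=[-0.8237]
Step 38: x=[3.2987] v=[-0.8370]
Step 39: x=[3.2562] v=[-0.8496]
Step 40: x=[3.2131] v=[-0.8615]
Step 41: x=[3.1695] v=[-0.8728]
Step 42: x=[3.1253] v=[-0.8834]
Step 43: x=[3.0806] v=[-0.8933]
Step 44: x=[3.0355] v=[-0.9025]
Step 45: x=[2.9900] v=[-0.9110]
Step 46: x=[2.9441] v=[-0.9187]
Step 47: x=[2.8978] v=[-0.9257]
Step 48: x=[2.8512] v=[-0.9320]
Step 49: x=[2.8043] v=[-0.9375]
Step 50: x=[2.7572] v=[-0.9423]
Step 51: x=[2.7099] v=[-0.9464]
Step 52: x=[2.6624] v=[-0.9497]
Step 53: x=[2.6148] v=[-0.9523]
Step 54: x=[2.5671] v=[-0.9541]
Step 55: x=[2.5193] v=[-0.9552]
Step 56: x=[2.4715] v=[-0.9555]
Step 57: x=[2.4237] v=[-0.9551]
Step 58: x=[2.3760] v=[-0.9539]
Step 59: x=[2.3284] v=[-0.9519]
Step 60: x=[2.2809] v=[-0.9492]
Step 61: x=[2.2336] v=[-0.9457]
Step 62: x=[2.1865] v=[-0.9415]
Step 63: x=[2.1397] v=[-0.9366]
Step 64: x=[2.0932] v=[-0.9309]
Step 65: x=[2.0470] v=[-0.9245]
Step 66: x=[2.0011] v=[-0.9173]
Step 67: x=[1.9556] v=[-0.9094]
Step 68: x=[1.9106] v=[-0.9008]
Step 69: x=[1.8660] v=[-0.8915]
Step 70: x=[1.8219] v=[-0.8815]
Step 71: x=[1.7784] v=[-0.8708]
Step 72: x=[1.7354] v=[-0.8594]
Step 73: x=[1.6930] v=[-0.8473]
Step 74: x=[1.6513] v=[-0.8346]
Step 75: x=[1.6102] v=[-0.8212]
v[0] did not become non-negative within 75 steps; using fallback time=3.7500

Answer: 3.7500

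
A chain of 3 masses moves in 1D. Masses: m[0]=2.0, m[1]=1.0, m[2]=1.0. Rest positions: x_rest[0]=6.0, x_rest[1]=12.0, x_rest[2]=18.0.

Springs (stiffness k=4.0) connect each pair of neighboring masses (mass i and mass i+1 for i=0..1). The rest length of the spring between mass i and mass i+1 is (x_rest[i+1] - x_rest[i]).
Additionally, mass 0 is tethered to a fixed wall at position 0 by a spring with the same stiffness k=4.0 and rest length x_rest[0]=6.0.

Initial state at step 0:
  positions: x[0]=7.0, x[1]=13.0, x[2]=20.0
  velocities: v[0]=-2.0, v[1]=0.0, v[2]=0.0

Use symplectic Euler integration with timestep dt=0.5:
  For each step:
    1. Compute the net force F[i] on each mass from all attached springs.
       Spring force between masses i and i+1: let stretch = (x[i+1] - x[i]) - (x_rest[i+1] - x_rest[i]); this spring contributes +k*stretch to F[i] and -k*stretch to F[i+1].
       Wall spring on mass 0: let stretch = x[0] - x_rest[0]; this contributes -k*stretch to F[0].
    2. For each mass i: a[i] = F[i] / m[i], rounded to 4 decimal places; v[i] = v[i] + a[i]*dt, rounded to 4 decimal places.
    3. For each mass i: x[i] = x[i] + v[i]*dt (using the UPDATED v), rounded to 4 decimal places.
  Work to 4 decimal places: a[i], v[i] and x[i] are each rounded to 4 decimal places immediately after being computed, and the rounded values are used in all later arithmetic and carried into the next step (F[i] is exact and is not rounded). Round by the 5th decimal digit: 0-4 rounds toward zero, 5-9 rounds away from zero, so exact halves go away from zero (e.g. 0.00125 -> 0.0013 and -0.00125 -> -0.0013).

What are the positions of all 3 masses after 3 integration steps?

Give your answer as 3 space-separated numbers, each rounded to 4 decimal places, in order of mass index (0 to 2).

Answer: 5.7500 10.5000 17.5000

Derivation:
Step 0: x=[7.0000 13.0000 20.0000] v=[-2.0000 0.0000 0.0000]
Step 1: x=[5.5000 14.0000 19.0000] v=[-3.0000 2.0000 -2.0000]
Step 2: x=[5.5000 11.5000 19.0000] v=[0.0000 -5.0000 0.0000]
Step 3: x=[5.7500 10.5000 17.5000] v=[0.5000 -2.0000 -3.0000]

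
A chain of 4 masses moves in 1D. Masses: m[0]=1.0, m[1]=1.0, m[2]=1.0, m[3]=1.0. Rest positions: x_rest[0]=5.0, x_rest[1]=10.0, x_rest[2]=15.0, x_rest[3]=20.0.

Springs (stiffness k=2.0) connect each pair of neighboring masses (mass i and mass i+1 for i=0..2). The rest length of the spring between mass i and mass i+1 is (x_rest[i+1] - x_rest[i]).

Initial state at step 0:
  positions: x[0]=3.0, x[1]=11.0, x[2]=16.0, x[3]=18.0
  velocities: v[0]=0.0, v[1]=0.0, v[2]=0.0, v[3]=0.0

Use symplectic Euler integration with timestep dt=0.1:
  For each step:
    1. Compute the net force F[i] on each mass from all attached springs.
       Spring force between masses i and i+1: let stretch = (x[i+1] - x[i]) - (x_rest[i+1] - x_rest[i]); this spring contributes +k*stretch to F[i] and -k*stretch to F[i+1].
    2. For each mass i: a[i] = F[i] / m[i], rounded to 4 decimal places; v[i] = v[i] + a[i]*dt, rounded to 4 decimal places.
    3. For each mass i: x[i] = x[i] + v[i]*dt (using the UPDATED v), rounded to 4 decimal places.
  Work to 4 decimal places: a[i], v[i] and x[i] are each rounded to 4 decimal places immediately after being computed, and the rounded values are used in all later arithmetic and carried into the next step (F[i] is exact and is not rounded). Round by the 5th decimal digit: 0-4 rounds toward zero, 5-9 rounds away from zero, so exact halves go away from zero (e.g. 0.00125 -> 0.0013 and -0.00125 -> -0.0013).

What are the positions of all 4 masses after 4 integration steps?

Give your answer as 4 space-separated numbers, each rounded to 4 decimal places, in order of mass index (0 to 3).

Answer: 3.5647 10.4353 15.4353 18.5647

Derivation:
Step 0: x=[3.0000 11.0000 16.0000 18.0000] v=[0.0000 0.0000 0.0000 0.0000]
Step 1: x=[3.0600 10.9400 15.9400 18.0600] v=[0.6000 -0.6000 -0.6000 0.6000]
Step 2: x=[3.1776 10.8224 15.8224 18.1776] v=[1.1760 -1.1760 -1.1760 1.1760]
Step 3: x=[3.3481 10.6519 15.6519 18.3481] v=[1.7050 -1.7050 -1.7050 1.7050]
Step 4: x=[3.5647 10.4353 15.4353 18.5647] v=[2.1658 -2.1658 -2.1658 2.1658]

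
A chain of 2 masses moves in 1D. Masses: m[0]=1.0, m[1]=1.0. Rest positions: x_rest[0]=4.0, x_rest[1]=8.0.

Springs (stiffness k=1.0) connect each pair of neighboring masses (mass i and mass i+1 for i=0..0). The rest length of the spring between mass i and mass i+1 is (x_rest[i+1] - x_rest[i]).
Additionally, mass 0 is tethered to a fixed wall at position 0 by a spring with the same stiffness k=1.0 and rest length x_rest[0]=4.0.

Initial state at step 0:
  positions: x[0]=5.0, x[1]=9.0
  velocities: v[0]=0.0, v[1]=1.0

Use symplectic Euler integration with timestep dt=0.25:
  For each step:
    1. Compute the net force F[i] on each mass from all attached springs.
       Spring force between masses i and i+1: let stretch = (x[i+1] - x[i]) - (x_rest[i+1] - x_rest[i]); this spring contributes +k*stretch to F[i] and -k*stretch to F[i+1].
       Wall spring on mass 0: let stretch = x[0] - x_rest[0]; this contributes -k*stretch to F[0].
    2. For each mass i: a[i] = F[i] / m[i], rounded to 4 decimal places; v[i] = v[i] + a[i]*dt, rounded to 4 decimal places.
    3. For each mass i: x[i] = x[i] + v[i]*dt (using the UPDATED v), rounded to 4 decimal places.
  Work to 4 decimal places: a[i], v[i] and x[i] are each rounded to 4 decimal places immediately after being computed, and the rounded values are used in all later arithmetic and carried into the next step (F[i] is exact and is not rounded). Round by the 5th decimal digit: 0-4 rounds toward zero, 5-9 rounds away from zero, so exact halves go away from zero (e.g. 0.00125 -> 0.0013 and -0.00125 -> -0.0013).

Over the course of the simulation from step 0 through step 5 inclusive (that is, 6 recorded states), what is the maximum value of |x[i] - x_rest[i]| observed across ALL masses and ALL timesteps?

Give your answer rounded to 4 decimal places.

Answer: 1.8589

Derivation:
Step 0: x=[5.0000 9.0000] v=[0.0000 1.0000]
Step 1: x=[4.9375 9.2500] v=[-0.2500 1.0000]
Step 2: x=[4.8359 9.4805] v=[-0.4063 0.9219]
Step 3: x=[4.7224 9.6707] v=[-0.4541 0.7608]
Step 4: x=[4.6230 9.8016] v=[-0.3976 0.5237]
Step 5: x=[4.5583 9.8589] v=[-0.2587 0.2291]
Max displacement = 1.8589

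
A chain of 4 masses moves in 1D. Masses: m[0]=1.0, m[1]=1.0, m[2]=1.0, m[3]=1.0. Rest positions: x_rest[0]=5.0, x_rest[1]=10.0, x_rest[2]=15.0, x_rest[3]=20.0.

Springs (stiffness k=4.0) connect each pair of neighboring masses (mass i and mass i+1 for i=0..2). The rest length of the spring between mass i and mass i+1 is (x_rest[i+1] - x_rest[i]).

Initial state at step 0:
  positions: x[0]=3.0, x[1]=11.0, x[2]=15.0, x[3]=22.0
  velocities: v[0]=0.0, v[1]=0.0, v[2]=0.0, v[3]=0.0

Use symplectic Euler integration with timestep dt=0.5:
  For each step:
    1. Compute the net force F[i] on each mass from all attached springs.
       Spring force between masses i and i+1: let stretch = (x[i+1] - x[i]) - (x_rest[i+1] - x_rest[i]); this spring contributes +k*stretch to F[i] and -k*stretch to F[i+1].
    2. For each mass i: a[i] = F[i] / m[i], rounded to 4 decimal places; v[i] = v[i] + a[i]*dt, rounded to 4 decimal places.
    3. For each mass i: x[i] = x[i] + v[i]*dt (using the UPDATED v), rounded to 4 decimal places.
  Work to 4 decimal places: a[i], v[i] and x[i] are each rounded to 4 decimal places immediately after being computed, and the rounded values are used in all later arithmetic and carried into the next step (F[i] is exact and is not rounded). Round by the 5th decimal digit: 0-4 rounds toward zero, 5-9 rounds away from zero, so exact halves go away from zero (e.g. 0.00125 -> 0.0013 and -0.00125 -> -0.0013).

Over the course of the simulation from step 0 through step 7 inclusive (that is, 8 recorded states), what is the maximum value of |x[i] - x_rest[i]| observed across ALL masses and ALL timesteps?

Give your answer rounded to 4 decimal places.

Answer: 3.0000

Derivation:
Step 0: x=[3.0000 11.0000 15.0000 22.0000] v=[0.0000 0.0000 0.0000 0.0000]
Step 1: x=[6.0000 7.0000 18.0000 20.0000] v=[6.0000 -8.0000 6.0000 -4.0000]
Step 2: x=[5.0000 13.0000 12.0000 21.0000] v=[-2.0000 12.0000 -12.0000 2.0000]
Step 3: x=[7.0000 10.0000 16.0000 18.0000] v=[4.0000 -6.0000 8.0000 -6.0000]
Step 4: x=[7.0000 10.0000 16.0000 18.0000] v=[0.0000 0.0000 0.0000 0.0000]
Step 5: x=[5.0000 13.0000 12.0000 21.0000] v=[-4.0000 6.0000 -8.0000 6.0000]
Step 6: x=[6.0000 7.0000 18.0000 20.0000] v=[2.0000 -12.0000 12.0000 -2.0000]
Step 7: x=[3.0000 11.0000 15.0000 22.0000] v=[-6.0000 8.0000 -6.0000 4.0000]
Max displacement = 3.0000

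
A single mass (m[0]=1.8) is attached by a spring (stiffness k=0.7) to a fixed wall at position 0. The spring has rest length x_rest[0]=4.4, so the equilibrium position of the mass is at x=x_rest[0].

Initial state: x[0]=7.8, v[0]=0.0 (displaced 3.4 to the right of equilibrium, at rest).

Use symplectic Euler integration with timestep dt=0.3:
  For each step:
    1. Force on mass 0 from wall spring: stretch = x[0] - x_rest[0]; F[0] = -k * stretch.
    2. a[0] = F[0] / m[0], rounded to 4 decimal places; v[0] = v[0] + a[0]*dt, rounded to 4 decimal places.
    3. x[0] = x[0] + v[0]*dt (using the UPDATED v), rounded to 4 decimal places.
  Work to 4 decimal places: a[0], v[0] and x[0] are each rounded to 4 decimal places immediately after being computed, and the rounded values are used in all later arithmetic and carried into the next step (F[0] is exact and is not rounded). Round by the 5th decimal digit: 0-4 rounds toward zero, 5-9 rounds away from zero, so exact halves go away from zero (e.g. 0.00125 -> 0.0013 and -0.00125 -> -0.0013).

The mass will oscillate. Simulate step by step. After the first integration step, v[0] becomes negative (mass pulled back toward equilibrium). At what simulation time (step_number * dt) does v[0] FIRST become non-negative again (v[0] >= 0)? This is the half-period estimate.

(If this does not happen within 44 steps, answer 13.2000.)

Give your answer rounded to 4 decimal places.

Answer: 5.1000

Derivation:
Step 0: x=[7.8000] v=[0.0000]
Step 1: x=[7.6810] v=[-0.3967]
Step 2: x=[7.4472] v=[-0.7795]
Step 3: x=[7.1067] v=[-1.1350]
Step 4: x=[6.6715] v=[-1.4508]
Step 5: x=[6.1568] v=[-1.7158]
Step 6: x=[5.5806] v=[-1.9208]
Step 7: x=[4.9631] v=[-2.0585]
Step 8: x=[4.3258] v=[-2.1242]
Step 9: x=[3.6912] v=[-2.1155]
Step 10: x=[3.0814] v=[-2.0328]
Step 11: x=[2.5177] v=[-1.8790]
Step 12: x=[2.0199] v=[-1.6594]
Step 13: x=[1.6054] v=[-1.3817]
Step 14: x=[1.2887] v=[-1.0557]
Step 15: x=[1.0809] v=[-0.6927]
Step 16: x=[0.9893] v=[-0.3055]
Step 17: x=[1.0170] v=[0.0924]
First v>=0 after going negative at step 17, time=5.1000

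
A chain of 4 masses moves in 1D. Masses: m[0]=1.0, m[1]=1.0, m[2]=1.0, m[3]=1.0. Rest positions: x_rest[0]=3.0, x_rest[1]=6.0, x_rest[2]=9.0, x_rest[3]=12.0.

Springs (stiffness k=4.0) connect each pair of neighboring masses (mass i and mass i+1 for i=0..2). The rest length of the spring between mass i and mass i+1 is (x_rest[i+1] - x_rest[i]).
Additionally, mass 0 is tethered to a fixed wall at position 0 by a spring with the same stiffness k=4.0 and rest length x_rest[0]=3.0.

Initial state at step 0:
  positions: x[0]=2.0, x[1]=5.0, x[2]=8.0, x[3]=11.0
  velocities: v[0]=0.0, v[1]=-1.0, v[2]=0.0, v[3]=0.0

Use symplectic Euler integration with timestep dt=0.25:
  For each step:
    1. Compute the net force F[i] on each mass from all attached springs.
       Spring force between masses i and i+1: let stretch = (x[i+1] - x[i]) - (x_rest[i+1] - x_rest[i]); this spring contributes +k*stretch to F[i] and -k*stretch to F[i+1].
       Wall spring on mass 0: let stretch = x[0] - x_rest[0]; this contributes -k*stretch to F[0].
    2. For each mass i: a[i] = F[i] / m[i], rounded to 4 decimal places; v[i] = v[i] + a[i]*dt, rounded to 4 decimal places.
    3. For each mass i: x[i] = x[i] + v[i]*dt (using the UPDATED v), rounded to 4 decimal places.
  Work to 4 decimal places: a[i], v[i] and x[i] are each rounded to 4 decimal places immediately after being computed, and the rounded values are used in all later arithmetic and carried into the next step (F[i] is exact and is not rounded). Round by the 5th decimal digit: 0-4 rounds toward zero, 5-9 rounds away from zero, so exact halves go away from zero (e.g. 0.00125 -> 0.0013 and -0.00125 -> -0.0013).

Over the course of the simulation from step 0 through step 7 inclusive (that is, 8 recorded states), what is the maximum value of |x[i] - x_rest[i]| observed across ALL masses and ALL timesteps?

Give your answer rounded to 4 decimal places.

Step 0: x=[2.0000 5.0000 8.0000 11.0000] v=[0.0000 -1.0000 0.0000 0.0000]
Step 1: x=[2.2500 4.7500 8.0000 11.0000] v=[1.0000 -1.0000 0.0000 0.0000]
Step 2: x=[2.5625 4.6875 7.9375 11.0000] v=[1.2500 -0.2500 -0.2500 0.0000]
Step 3: x=[2.7656 4.9063 7.8281 10.9844] v=[0.8125 0.8750 -0.4375 -0.0625]
Step 4: x=[2.8125 5.3203 7.7774 10.9297] v=[0.1876 1.6561 -0.2030 -0.2188]
Step 5: x=[2.7832 5.7217 7.9005 10.8369] v=[-0.1171 1.6054 0.4922 -0.3711]
Step 6: x=[2.7928 5.9331 8.2130 10.7600] v=[0.0382 0.8457 1.2498 -0.3075]
Step 7: x=[2.8892 5.9294 8.5922 10.7964] v=[0.3857 -0.0147 1.5169 0.1455]
Max displacement = 1.3125

Answer: 1.3125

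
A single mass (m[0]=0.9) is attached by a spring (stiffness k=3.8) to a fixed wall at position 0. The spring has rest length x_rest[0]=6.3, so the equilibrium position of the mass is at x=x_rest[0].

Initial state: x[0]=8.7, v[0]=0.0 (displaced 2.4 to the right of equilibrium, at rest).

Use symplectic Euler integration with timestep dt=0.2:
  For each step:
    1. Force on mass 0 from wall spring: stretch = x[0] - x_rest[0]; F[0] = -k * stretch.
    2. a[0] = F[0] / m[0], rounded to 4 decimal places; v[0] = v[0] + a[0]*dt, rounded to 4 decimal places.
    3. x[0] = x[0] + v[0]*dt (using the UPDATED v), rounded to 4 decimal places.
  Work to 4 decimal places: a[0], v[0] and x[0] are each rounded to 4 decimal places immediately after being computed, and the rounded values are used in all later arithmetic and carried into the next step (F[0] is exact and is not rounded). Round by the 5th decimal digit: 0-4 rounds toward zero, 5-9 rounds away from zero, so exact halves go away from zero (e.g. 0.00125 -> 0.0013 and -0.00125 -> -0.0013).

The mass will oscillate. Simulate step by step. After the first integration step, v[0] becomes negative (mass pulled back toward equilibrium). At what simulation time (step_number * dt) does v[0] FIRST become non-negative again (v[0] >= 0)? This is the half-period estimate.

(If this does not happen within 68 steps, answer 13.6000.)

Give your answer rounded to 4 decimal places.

Answer: 1.6000

Derivation:
Step 0: x=[8.7000] v=[0.0000]
Step 1: x=[8.2947] v=[-2.0267]
Step 2: x=[7.5525] v=[-3.7111]
Step 3: x=[6.5987] v=[-4.7688]
Step 4: x=[5.5945] v=[-5.0210]
Step 5: x=[4.7095] v=[-4.4252]
Step 6: x=[4.0931] v=[-3.0821]
Step 7: x=[3.8494] v=[-1.2185]
Step 8: x=[4.0196] v=[0.8509]
First v>=0 after going negative at step 8, time=1.6000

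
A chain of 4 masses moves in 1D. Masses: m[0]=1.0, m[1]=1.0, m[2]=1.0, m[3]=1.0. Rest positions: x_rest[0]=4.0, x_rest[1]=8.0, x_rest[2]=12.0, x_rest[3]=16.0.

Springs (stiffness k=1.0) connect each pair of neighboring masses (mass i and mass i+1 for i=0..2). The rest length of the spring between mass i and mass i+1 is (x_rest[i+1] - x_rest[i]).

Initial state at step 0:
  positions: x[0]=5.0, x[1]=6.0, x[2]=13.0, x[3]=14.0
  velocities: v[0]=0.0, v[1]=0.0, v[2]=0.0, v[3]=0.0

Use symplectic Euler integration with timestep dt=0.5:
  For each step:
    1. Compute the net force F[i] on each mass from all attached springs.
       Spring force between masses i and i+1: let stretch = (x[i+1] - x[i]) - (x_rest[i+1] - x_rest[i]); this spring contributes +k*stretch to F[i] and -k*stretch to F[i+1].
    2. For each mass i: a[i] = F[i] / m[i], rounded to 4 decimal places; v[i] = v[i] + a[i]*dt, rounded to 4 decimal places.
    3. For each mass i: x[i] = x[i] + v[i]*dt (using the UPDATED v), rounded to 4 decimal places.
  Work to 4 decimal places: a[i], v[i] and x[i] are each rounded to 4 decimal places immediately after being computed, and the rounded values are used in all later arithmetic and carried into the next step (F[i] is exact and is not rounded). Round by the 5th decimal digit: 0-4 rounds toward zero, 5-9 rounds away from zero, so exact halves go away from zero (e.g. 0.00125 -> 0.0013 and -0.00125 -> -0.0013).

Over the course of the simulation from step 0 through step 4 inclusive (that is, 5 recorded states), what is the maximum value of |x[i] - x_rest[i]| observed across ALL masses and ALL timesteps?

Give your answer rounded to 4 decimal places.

Answer: 2.5625

Derivation:
Step 0: x=[5.0000 6.0000 13.0000 14.0000] v=[0.0000 0.0000 0.0000 0.0000]
Step 1: x=[4.2500 7.5000 11.5000 14.7500] v=[-1.5000 3.0000 -3.0000 1.5000]
Step 2: x=[3.3125 9.1875 9.8125 15.6875] v=[-1.8750 3.3750 -3.3750 1.8750]
Step 3: x=[2.8438 9.5625 9.4375 16.1563] v=[-0.9375 0.7500 -0.7500 0.9375]
Step 4: x=[3.0548 8.2266 10.7735 15.9454] v=[0.4219 -2.6719 2.6719 -0.4219]
Max displacement = 2.5625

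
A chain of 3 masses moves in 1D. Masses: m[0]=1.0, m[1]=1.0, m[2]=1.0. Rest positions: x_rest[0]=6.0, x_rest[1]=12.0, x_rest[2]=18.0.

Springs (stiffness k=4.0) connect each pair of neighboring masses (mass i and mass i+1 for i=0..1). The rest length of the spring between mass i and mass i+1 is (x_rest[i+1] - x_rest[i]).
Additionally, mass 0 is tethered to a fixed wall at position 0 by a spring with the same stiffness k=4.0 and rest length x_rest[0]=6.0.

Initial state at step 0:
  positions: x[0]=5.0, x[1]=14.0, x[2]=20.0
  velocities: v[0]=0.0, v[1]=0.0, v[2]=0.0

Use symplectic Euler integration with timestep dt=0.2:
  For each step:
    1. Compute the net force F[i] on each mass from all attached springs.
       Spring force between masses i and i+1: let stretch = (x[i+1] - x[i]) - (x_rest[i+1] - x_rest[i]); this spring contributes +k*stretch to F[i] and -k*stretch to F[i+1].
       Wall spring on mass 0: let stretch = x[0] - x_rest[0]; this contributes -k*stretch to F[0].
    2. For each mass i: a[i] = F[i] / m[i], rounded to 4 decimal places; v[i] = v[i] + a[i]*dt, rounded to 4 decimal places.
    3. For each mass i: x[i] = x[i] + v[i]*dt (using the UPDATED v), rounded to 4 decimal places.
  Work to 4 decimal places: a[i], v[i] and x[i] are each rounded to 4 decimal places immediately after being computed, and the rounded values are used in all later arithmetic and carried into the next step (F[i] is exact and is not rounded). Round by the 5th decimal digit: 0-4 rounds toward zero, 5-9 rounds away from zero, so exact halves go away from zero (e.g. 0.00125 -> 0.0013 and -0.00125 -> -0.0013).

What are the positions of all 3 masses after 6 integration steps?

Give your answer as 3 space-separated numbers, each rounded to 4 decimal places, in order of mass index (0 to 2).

Step 0: x=[5.0000 14.0000 20.0000] v=[0.0000 0.0000 0.0000]
Step 1: x=[5.6400 13.5200 20.0000] v=[3.2000 -2.4000 0.0000]
Step 2: x=[6.6384 12.8160 19.9232] v=[4.9920 -3.5200 -0.3840]
Step 3: x=[7.5631 12.2607 19.6692] v=[4.6234 -2.7763 -1.2698]
Step 4: x=[8.0293 12.1392 19.1899] v=[2.3310 -0.6076 -2.3966]
Step 5: x=[7.8684 12.4882 18.5425] v=[-0.8045 1.7450 -3.2372]
Step 6: x=[7.1877 13.0667 17.8864] v=[-3.4034 2.8926 -3.2806]

Answer: 7.1877 13.0667 17.8864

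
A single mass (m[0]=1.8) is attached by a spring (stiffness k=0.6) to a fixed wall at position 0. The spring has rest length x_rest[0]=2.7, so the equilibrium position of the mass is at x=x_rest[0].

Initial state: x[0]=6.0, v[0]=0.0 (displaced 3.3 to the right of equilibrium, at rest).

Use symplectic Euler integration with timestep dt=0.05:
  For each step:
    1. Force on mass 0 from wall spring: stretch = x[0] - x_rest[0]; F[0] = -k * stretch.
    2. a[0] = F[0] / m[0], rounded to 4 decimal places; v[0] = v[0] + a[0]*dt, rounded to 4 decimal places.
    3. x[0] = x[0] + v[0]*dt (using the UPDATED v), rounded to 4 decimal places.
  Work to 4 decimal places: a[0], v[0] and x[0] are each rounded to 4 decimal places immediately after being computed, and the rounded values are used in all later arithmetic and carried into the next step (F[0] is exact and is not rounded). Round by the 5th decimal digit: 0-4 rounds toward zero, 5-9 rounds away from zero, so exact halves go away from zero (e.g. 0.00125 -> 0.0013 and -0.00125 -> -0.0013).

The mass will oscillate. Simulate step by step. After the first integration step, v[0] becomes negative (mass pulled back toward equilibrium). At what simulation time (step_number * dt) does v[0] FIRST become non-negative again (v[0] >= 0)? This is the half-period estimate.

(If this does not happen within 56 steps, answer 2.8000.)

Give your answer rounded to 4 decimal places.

Answer: 2.8000

Derivation:
Step 0: x=[6.0000] v=[0.0000]
Step 1: x=[5.9973] v=[-0.0550]
Step 2: x=[5.9918] v=[-0.1100]
Step 3: x=[5.9836] v=[-0.1649]
Step 4: x=[5.9726] v=[-0.2196]
Step 5: x=[5.9589] v=[-0.2741]
Step 6: x=[5.9425] v=[-0.3284]
Step 7: x=[5.9234] v=[-0.3824]
Step 8: x=[5.9016] v=[-0.4361]
Step 9: x=[5.8771] v=[-0.4895]
Step 10: x=[5.8500] v=[-0.5425]
Step 11: x=[5.8203] v=[-0.5950]
Step 12: x=[5.7880] v=[-0.6470]
Step 13: x=[5.7531] v=[-0.6985]
Step 14: x=[5.7156] v=[-0.7494]
Step 15: x=[5.6756] v=[-0.7997]
Step 16: x=[5.6331] v=[-0.8493]
Step 17: x=[5.5882] v=[-0.8982]
Step 18: x=[5.5409] v=[-0.9463]
Step 19: x=[5.4912] v=[-0.9937]
Step 20: x=[5.4392] v=[-1.0402]
Step 21: x=[5.3849] v=[-1.0859]
Step 22: x=[5.3284] v=[-1.1307]
Step 23: x=[5.2697] v=[-1.1745]
Step 24: x=[5.2088] v=[-1.2173]
Step 25: x=[5.1458] v=[-1.2591]
Step 26: x=[5.0808] v=[-1.2999]
Step 27: x=[5.0138] v=[-1.3396]
Step 28: x=[4.9449] v=[-1.3782]
Step 29: x=[4.8741] v=[-1.4156]
Step 30: x=[4.8015] v=[-1.4518]
Step 31: x=[4.7272] v=[-1.4868]
Step 32: x=[4.6512] v=[-1.5206]
Step 33: x=[4.5735] v=[-1.5531]
Step 34: x=[4.4943] v=[-1.5843]
Step 35: x=[4.4136] v=[-1.6142]
Step 36: x=[4.3315] v=[-1.6428]
Step 37: x=[4.2480] v=[-1.6700]
Step 38: x=[4.1632] v=[-1.6958]
Step 39: x=[4.0772] v=[-1.7202]
Step 40: x=[3.9900] v=[-1.7432]
Step 41: x=[3.9018] v=[-1.7647]
Step 42: x=[3.8126] v=[-1.7847]
Step 43: x=[3.7224] v=[-1.8032]
Step 44: x=[3.6314] v=[-1.8202]
Step 45: x=[3.5396] v=[-1.8357]
Step 46: x=[3.4471] v=[-1.8497]
Step 47: x=[3.3540] v=[-1.8622]
Step 48: x=[3.2603] v=[-1.8731]
Step 49: x=[3.1662] v=[-1.8824]
Step 50: x=[3.0717] v=[-1.8902]
Step 51: x=[2.9769] v=[-1.8964]
Step 52: x=[2.8819] v=[-1.9010]
Step 53: x=[2.7867] v=[-1.9040]
Step 54: x=[2.6914] v=[-1.9054]
Step 55: x=[2.5961] v=[-1.9053]
Step 56: x=[2.5009] v=[-1.9036]
v[0] did not become non-negative within 56 steps; using fallback time=2.8000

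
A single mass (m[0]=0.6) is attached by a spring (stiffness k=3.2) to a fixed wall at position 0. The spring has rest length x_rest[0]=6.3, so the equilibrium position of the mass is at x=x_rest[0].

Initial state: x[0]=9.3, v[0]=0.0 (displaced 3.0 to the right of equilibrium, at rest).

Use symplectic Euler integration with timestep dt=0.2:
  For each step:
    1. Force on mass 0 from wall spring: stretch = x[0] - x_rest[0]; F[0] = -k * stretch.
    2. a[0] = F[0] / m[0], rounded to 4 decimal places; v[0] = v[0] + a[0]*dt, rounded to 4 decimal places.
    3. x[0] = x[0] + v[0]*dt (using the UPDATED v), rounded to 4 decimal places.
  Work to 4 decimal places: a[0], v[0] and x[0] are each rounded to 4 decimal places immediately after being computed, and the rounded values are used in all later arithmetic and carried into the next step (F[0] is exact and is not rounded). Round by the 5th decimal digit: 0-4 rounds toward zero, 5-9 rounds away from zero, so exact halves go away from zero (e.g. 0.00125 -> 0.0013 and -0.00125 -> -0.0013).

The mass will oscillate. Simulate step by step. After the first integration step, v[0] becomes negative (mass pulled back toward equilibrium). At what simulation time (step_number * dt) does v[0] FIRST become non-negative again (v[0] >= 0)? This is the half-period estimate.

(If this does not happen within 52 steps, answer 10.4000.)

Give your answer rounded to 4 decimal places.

Step 0: x=[9.3000] v=[0.0000]
Step 1: x=[8.6600] v=[-3.2000]
Step 2: x=[7.5165] v=[-5.7173]
Step 3: x=[6.1135] v=[-7.0149]
Step 4: x=[4.7503] v=[-6.8160]
Step 5: x=[3.7177] v=[-5.1630]
Step 6: x=[3.2360] v=[-2.4085]
Step 7: x=[3.4080] v=[0.8598]
First v>=0 after going negative at step 7, time=1.4000

Answer: 1.4000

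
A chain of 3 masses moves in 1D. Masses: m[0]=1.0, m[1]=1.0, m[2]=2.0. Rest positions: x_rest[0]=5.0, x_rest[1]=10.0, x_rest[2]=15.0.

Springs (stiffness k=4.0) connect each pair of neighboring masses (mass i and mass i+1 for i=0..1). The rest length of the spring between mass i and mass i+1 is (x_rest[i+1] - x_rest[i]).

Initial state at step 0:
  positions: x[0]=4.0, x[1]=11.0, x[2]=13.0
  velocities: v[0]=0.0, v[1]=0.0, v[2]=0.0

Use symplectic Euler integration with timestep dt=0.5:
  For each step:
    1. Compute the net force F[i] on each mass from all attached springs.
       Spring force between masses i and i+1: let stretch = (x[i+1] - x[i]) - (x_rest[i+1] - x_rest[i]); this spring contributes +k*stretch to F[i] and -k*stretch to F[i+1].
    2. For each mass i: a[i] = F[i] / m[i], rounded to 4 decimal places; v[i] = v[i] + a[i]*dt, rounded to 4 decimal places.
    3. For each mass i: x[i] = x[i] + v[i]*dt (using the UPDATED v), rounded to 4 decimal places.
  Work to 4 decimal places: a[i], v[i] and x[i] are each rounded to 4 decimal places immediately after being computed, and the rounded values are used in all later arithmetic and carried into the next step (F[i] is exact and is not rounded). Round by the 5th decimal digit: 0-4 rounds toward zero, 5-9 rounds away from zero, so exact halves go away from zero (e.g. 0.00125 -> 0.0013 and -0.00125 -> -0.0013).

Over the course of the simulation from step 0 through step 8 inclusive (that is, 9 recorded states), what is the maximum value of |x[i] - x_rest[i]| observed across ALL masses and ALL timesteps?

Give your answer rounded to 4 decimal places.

Step 0: x=[4.0000 11.0000 13.0000] v=[0.0000 0.0000 0.0000]
Step 1: x=[6.0000 6.0000 14.5000] v=[4.0000 -10.0000 3.0000]
Step 2: x=[3.0000 9.5000 14.2500] v=[-6.0000 7.0000 -0.5000]
Step 3: x=[1.5000 11.2500 14.1250] v=[-3.0000 3.5000 -0.2500]
Step 4: x=[4.7500 6.1250 15.0625] v=[6.5000 -10.2500 1.8750]
Step 5: x=[4.3750 8.5625 14.0313] v=[-0.7500 4.8750 -2.0625]
Step 6: x=[3.1875 12.2813 12.7657] v=[-2.3750 7.4376 -2.5313]
Step 7: x=[6.0938 7.3907 13.7579] v=[5.8126 -9.7812 1.9843]
Step 8: x=[5.2970 7.5704 14.0665] v=[-1.5936 0.3594 0.6171]
Max displacement = 4.0000

Answer: 4.0000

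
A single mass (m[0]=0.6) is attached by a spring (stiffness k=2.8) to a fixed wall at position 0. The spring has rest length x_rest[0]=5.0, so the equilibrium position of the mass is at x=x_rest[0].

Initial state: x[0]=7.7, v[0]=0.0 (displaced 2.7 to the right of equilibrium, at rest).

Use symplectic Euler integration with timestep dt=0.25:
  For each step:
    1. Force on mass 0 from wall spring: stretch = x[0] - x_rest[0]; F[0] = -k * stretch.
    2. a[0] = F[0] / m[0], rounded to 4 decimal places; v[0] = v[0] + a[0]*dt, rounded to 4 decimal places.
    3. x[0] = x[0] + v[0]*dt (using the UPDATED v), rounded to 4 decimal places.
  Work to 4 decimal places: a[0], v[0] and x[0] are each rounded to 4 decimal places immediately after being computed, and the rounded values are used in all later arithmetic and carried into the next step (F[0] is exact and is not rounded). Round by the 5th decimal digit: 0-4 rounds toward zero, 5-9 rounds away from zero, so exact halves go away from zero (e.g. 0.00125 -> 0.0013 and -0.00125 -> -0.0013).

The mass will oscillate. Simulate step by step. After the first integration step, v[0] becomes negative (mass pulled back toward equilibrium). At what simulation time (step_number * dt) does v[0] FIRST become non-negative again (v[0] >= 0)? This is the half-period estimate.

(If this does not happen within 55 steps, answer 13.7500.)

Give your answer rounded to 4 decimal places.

Step 0: x=[7.7000] v=[0.0000]
Step 1: x=[6.9125] v=[-3.1500]
Step 2: x=[5.5672] v=[-5.3813]
Step 3: x=[4.0565] v=[-6.0430]
Step 4: x=[2.8209] v=[-4.9423]
Step 5: x=[2.2209] v=[-2.4000]
Step 6: x=[2.4315] v=[0.8423]
First v>=0 after going negative at step 6, time=1.5000

Answer: 1.5000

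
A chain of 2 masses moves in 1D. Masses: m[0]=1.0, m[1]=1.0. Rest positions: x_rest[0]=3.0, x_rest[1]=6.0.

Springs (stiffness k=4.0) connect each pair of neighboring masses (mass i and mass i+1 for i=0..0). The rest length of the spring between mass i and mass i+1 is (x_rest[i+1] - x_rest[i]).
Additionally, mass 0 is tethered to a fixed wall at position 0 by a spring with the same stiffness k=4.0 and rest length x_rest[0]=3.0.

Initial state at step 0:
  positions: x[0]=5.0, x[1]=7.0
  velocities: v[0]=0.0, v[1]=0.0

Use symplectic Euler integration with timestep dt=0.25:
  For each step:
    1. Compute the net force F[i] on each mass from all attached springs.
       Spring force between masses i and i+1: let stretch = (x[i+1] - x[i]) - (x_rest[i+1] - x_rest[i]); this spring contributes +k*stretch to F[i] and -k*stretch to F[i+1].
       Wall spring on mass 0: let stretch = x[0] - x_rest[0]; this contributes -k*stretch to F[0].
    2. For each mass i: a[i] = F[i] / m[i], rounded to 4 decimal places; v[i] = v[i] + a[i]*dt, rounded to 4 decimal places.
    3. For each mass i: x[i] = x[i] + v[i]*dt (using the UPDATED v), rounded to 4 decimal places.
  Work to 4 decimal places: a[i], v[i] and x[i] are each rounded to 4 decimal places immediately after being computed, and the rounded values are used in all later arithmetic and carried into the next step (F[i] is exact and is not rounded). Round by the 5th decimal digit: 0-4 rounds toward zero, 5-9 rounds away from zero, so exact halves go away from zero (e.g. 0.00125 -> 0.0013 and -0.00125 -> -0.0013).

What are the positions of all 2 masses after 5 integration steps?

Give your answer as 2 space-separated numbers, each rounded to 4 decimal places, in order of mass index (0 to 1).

Step 0: x=[5.0000 7.0000] v=[0.0000 0.0000]
Step 1: x=[4.2500 7.2500] v=[-3.0000 1.0000]
Step 2: x=[3.1875 7.5000] v=[-4.2500 1.0000]
Step 3: x=[2.4063 7.4219] v=[-3.1250 -0.3125]
Step 4: x=[2.2774 6.8399] v=[-0.5157 -2.3281]
Step 5: x=[2.7198 5.8673] v=[1.7694 -3.8906]

Answer: 2.7198 5.8673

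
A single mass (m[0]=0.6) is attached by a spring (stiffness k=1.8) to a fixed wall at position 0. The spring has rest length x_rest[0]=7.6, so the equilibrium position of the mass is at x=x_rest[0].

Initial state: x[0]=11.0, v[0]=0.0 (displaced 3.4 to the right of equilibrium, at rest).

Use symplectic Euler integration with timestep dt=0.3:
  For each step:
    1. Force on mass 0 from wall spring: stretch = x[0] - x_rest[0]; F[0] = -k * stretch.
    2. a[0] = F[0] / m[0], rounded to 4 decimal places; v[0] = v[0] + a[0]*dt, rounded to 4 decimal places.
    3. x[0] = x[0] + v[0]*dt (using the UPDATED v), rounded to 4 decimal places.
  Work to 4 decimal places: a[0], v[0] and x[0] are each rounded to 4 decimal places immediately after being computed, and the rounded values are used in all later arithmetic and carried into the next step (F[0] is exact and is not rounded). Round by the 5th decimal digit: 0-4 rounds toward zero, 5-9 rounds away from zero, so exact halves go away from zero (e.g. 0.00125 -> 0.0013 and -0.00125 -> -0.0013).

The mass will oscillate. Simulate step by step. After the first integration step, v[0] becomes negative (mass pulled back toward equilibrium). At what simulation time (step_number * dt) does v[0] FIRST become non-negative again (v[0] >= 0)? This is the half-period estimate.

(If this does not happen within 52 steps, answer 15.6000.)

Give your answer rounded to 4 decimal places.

Answer: 1.8000

Derivation:
Step 0: x=[11.0000] v=[0.0000]
Step 1: x=[10.0820] v=[-3.0600]
Step 2: x=[8.4939] v=[-5.2938]
Step 3: x=[6.6644] v=[-6.0983]
Step 4: x=[5.0875] v=[-5.2563]
Step 5: x=[4.1890] v=[-2.9951]
Step 6: x=[4.2114] v=[0.0748]
First v>=0 after going negative at step 6, time=1.8000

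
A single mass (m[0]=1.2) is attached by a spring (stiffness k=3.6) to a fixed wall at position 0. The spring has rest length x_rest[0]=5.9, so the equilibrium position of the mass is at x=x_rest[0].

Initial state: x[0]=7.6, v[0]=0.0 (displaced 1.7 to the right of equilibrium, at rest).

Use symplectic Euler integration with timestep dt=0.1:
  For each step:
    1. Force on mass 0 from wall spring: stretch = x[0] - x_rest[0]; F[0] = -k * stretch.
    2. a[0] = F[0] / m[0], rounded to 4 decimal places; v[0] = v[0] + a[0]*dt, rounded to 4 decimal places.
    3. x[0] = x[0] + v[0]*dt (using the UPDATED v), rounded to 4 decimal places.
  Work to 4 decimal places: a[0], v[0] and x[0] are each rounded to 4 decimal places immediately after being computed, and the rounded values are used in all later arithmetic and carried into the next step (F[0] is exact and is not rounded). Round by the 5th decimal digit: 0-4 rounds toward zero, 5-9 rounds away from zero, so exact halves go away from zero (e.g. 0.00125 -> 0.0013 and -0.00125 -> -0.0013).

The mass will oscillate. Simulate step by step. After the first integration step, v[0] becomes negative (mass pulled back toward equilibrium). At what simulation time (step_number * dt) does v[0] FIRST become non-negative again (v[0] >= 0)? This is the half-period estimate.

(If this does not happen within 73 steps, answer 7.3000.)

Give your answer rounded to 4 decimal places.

Step 0: x=[7.6000] v=[0.0000]
Step 1: x=[7.5490] v=[-0.5100]
Step 2: x=[7.4485] v=[-1.0047]
Step 3: x=[7.3016] v=[-1.4693]
Step 4: x=[7.1126] v=[-1.8898]
Step 5: x=[6.8872] v=[-2.2536]
Step 6: x=[6.6322] v=[-2.5498]
Step 7: x=[6.3553] v=[-2.7695]
Step 8: x=[6.0647] v=[-2.9061]
Step 9: x=[5.7692] v=[-2.9555]
Step 10: x=[5.4776] v=[-2.9163]
Step 11: x=[5.1986] v=[-2.7896]
Step 12: x=[4.9407] v=[-2.5792]
Step 13: x=[4.7116] v=[-2.2914]
Step 14: x=[4.5181] v=[-1.9349]
Step 15: x=[4.3661] v=[-1.5203]
Step 16: x=[4.2601] v=[-1.0601]
Step 17: x=[4.2033] v=[-0.5681]
Step 18: x=[4.1974] v=[-0.0591]
Step 19: x=[4.2426] v=[0.4517]
First v>=0 after going negative at step 19, time=1.9000

Answer: 1.9000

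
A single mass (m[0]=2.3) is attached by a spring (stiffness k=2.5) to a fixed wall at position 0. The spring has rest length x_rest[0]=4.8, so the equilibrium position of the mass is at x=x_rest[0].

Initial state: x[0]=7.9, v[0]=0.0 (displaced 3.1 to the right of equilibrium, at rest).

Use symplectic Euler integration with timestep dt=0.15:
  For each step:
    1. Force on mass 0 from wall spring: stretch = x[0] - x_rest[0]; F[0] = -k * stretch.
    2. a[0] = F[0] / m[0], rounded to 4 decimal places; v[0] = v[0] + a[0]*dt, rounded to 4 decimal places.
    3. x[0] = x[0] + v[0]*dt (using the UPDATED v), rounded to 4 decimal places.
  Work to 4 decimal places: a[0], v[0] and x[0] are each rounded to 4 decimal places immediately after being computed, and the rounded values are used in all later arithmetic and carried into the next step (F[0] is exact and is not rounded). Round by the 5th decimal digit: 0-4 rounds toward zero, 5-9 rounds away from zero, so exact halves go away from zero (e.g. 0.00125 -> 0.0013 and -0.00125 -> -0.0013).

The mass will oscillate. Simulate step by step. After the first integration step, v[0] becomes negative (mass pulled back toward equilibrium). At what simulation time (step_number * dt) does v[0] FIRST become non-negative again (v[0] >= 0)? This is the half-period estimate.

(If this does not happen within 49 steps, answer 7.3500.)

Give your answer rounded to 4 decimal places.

Step 0: x=[7.9000] v=[0.0000]
Step 1: x=[7.8242] v=[-0.5054]
Step 2: x=[7.6744] v=[-0.9985]
Step 3: x=[7.4543] v=[-1.4671]
Step 4: x=[7.1693] v=[-1.8999]
Step 5: x=[6.8264] v=[-2.2862]
Step 6: x=[6.4339] v=[-2.6166]
Step 7: x=[6.0015] v=[-2.8830]
Step 8: x=[5.5397] v=[-3.0789]
Step 9: x=[5.0598] v=[-3.1995]
Step 10: x=[4.5735] v=[-3.2419]
Step 11: x=[4.0928] v=[-3.2050]
Step 12: x=[3.6293] v=[-3.0897]
Step 13: x=[3.1945] v=[-2.8988]
Step 14: x=[2.7990] v=[-2.6370]
Step 15: x=[2.4524] v=[-2.3108]
Step 16: x=[2.1632] v=[-1.9280]
Step 17: x=[1.9385] v=[-1.4981]
Step 18: x=[1.7838] v=[-1.0316]
Step 19: x=[1.7028] v=[-0.5398]
Step 20: x=[1.6976] v=[-0.0348]
Step 21: x=[1.7683] v=[0.4710]
First v>=0 after going negative at step 21, time=3.1500

Answer: 3.1500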